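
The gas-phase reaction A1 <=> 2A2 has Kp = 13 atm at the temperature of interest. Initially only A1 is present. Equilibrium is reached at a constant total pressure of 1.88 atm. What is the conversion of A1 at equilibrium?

X = 0.796

Basis: 1 mol A1 initially; let X = conversion of A1. Extent ξ = X.
Mole table: n_A1 = 1 − X; n_A2 = 2X.
Summing: n_T = 1 + X.
With p_i = (n_i/n_T)P, Kp = p_A2^2 / (p_A1).
Setting this equal to 13 atm and taking the physical root (0 < X < 1) gives X = 0.796.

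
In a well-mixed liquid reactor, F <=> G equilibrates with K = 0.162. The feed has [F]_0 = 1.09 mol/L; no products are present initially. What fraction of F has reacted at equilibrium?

Let X = conversion of F; extent ξ = 1.09·X mol/L.
Concentrations: [F] = 1.09 − 1.09X; [G] = 1.09X.
K = [G] / ([F]).
Setting equal to 0.162 and solving for X on (0,1) gives X = 0.139.

X = 0.139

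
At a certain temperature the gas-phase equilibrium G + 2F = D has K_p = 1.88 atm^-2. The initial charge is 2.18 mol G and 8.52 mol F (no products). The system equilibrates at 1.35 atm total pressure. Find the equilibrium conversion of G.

Basis: 2.18 mol G initially; let X = conversion of G. Extent ξ = 2.18X.
At extent ξ: n_G = 2.18 − 2.18X; n_F = 8.52 − 4.36X; n_D = 2.18X.
n_T = Σnᵢ = 10.7 − 4.36X.
Mole fractions y_i = n_i/n_T; K_p = p_D / (p_G p_F^2) with p_i = y_i·P.
Setting this equal to 1.88 atm^-2 and taking the physical root (0 < X < 1) gives X = 0.642.

X = 0.642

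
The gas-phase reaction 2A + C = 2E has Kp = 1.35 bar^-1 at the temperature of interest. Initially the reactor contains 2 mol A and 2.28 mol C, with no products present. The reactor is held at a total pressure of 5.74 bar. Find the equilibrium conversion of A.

X = 0.651

Let X = conversion of A (basis 2 mol A); extent of reaction ξ = X.
Moles: n_A = 2 − 2X; n_C = 2.28 − X; n_E = 2X.
Summing: n_T = 4.28 − X.
With p_i = (n_i/n_T)P, Kp = p_E^2 / (p_A^2 p_C).
This yields a degree-3 equation in X; solving on (0,1), X = 0.651.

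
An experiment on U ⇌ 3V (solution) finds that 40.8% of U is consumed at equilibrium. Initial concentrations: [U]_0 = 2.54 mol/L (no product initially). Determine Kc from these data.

Let X = conversion of U.
Concentrations: [U] = 2.54 − 2.54X; [V] = 7.62X.
At X = 0.408: [U] = 1.5, [V] = 3.11.
Kc = [V]^3 / ([U]) = 20 (mol/L)^2.

Kc = 20 (mol/L)^2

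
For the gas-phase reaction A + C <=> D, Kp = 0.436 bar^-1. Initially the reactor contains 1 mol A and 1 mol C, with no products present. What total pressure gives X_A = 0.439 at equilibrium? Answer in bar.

P = 4.99 bar

Take 1 mol A as basis and let X be its fractional conversion, so ξ = X.
Species balance: n_A = 1 − X; n_C = 1 − X; n_D = X.
n_T = Σnᵢ = 2 − X.
Kp = p_D / (p_A p_C) with p_i = (n_i/n_T)·P.
At X = 0.439: the mole-fraction product g(X) = Π y_i^ν_i = 2.177. Since Kp = g(X)·P^{-1}, P = (g/Kp)^(1/1) = (2.177/0.436)^(1/1) = 4.99 bar.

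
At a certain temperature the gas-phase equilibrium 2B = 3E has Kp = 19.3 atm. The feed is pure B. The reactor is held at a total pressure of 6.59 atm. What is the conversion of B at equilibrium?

Take 1 mol B as basis and let X be its fractional conversion, so ξ = 0.5X.
At extent ξ: n_B = 1 − X; n_E = 1.5X.
Total moles n_T = 1 + 0.5X.
y_i = n_i/n_T, p_i = y_i·P. Kp = p_E^3 / (p_B^2).
Equating to 19.3 atm and solving on 0 < X < 1: X = 0.581.

X = 0.581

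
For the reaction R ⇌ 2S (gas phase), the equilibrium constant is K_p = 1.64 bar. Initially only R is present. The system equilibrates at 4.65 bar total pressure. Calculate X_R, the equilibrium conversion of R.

Basis: 1 mol R initially; let X = conversion of R. Extent ξ = X.
Mole table: n_R = 1 − X; n_S = 2X.
Total moles n_T = 1 + X.
With p_i = (n_i/n_T)P, K_p = p_S^2 / (p_R).
Setting this equal to 1.64 bar and taking the physical root (0 < X < 1) gives X = 0.285.

X = 0.285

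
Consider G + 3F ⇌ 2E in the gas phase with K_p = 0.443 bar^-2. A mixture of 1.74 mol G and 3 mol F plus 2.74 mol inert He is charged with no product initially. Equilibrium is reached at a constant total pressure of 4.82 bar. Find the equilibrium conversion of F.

Basis: 3 mol F initially; let X = conversion of F. Extent ξ = X.
At extent ξ: n_G = 1.74 − X; n_F = 3 − 3X; n_E = 2X; n_I = 2.74 (inert).
Total moles n_T = 7.48 − 2X.
Mole fractions y_i = n_i/n_T; K_p = p_E^2 / (p_G p_F^3) with p_i = y_i·P.
Substituting and setting equal to 0.443 bar^-2 gives a polynomial in X; the root in (0,1) is X = 0.502.

X = 0.502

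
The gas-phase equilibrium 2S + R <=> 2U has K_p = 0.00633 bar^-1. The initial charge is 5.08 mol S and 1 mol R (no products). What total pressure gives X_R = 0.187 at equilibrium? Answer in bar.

P = 7.23 bar

Let X = conversion of R (basis 1 mol R); extent of reaction ξ = X.
At extent ξ: n_S = 5.08 − 2X; n_R = 1 − X; n_U = 2X.
Summing: n_T = 6.08 − X.
K_p = p_U^2 / (p_S^2 p_R) with p_i = (n_i/n_T)·P.
At X = 0.187: the mole-fraction product g(X) = Π y_i^ν_i = 0.04578. Since K_p = g(X)·P^{-1}, P = (g/K_p)^(1/1) = (0.04578/0.00633)^(1/1) = 7.23 bar.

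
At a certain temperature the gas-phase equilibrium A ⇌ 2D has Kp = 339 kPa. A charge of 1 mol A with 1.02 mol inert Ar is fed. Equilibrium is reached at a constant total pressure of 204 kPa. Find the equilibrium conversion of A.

X = 0.635

Let X = conversion of A (basis 1 mol A); extent of reaction ξ = X.
At extent ξ: n_A = 1 − X; n_D = 2X; n_I = 1.02 (inert).
n_T = Σnᵢ = 2.02 + X.
Mole fractions y_i = n_i/n_T; Kp = p_D^2 / (p_A) with p_i = y_i·P.
Equating to 339 kPa and solving on 0 < X < 1: X = 0.635.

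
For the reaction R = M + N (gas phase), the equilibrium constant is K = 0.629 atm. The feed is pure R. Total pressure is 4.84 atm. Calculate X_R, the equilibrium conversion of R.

X = 0.339

Let X = conversion of R (basis 1 mol R); extent of reaction ξ = X.
At extent ξ: n_R = 1 − X; n_M = X; n_N = X.
n_T = Σnᵢ = 1 + X.
Mole fractions y_i = n_i/n_T; K = p_M p_N / (p_R) with p_i = y_i·P.
Equating to 0.629 atm and solving on 0 < X < 1: X = 0.339.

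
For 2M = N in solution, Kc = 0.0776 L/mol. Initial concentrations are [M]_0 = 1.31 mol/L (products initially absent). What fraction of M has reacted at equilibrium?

X = 0.148

Let X = conversion of M; extent ξ = 1.31X/2 mol/L.
Concentrations: [M] = 1.31 − 1.31X; [N] = 0.655X.
Kc = [N] / ([M]^2).
This equals 0.0776 at X = 0.148 (the root in 0 < X < 1).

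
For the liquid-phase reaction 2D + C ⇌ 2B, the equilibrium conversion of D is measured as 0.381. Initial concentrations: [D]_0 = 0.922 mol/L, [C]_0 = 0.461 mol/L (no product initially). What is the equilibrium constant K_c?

K_c = 1.33 L/mol

Let X = conversion of D.
Concentrations: [D] = 0.922 − 0.922X; [C] = 0.461 − 0.461X; [B] = 0.922X.
At X = 0.381: [D] = 0.571, [C] = 0.285, [B] = 0.351.
K_c = [B]^2 / ([D]^2 [C]) = 1.33 L/mol.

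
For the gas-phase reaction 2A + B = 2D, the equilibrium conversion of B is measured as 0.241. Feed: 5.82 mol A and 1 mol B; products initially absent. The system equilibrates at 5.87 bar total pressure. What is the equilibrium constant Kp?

Basis: 1 mol B initially; let X = conversion of B. Extent ξ = X.
Mole table: n_A = 5.82 − 2X; n_B = 1 − X; n_D = 2X.
Total moles n_T = 6.82 − X.
At X = 0.241: n_A = 5.34, n_B = 0.759, n_D = 0.482, n_T = 6.58.
p_i = (n_i/n_T)·P. Kp = p_D^2 / (p_A^2 p_B) = 0.012 bar^-1.

Kp = 0.012 bar^-1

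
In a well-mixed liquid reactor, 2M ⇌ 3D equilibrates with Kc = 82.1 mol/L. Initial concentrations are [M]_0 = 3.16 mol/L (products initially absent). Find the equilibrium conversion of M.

X = 0.761

Let X = conversion of M; extent ξ = 3.16X/2 mol/L.
Concentrations: [M] = 3.16 − 3.16X; [D] = 4.74X.
Kc = [D]^3 / ([M]^2).
Solving Kc = 82.1 for X ∈ (0,1): X = 0.761.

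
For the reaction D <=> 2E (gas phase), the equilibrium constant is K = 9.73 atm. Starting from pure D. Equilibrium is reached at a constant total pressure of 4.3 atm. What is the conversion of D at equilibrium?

X = 0.601

Basis: 1 mol D initially; let X = conversion of D. Extent ξ = X.
At extent ξ: n_D = 1 − X; n_E = 2X.
Total moles n_T = 1 + X.
y_i = n_i/n_T, p_i = y_i·P. K = p_E^2 / (p_D).
This yields a degree-2 equation in X; solving on (0,1), X = 0.601.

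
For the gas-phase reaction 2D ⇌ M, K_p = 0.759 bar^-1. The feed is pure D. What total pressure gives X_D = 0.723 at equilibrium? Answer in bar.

P = 3.96 bar

Basis: 1 mol D initially; let X = conversion of D. Extent ξ = 0.5X.
Species balance: n_D = 1 − X; n_M = 0.5X.
Total moles n_T = 1 − 0.5X.
K_p = p_M / (p_D^2) with p_i = (n_i/n_T)·P.
At X = 0.723: the mole-fraction product g(X) = Π y_i^ν_i = 3.008. Since K_p = g(X)·P^{-1}, P = (g/K_p)^(1/1) = (3.008/0.759)^(1/1) = 3.96 bar.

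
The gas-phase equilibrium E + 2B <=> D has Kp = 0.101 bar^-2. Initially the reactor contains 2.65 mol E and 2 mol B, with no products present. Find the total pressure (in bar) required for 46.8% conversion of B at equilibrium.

P = 5.09 bar

Basis: 2 mol B initially; let X = conversion of B. Extent ξ = X.
Species balance: n_E = 2.65 − X; n_B = 2 − 2X; n_D = X.
n_T = Σnᵢ = 4.65 − 2X.
Kp = p_D / (p_E p_B^2) with p_i = (n_i/n_T)·P.
At X = 0.468: the mole-fraction product g(X) = Π y_i^ν_i = 2.613. Since Kp = g(X)·P^{-2}, P = (g/Kp)^(1/2) = (2.613/0.101)^(1/2) = 5.09 bar.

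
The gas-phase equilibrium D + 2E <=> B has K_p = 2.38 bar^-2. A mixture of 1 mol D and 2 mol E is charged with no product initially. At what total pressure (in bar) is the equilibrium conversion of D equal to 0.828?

P = 5.56 bar

Take 1 mol D as basis and let X be its fractional conversion, so ξ = X.
Mole table: n_D = 1 − X; n_E = 2 − 2X; n_B = X.
Total moles n_T = 3 − 2X.
K_p = p_B / (p_D p_E^2) with p_i = (n_i/n_T)·P.
At X = 0.828: the mole-fraction product g(X) = Π y_i^ν_i = 73.48. Since K_p = g(X)·P^{-2}, P = (g/K_p)^(1/2) = (73.48/2.38)^(1/2) = 5.56 bar.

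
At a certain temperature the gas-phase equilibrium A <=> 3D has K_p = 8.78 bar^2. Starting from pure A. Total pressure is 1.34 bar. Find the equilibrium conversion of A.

X = 0.684

Take 1 mol A as basis and let X be its fractional conversion, so ξ = X.
Moles: n_A = 1 − X; n_D = 3X.
n_T = Σnᵢ = 1 + 2X.
Mole fractions y_i = n_i/n_T; K_p = p_D^3 / (p_A) with p_i = y_i·P.
Substituting and setting equal to 8.78 bar^2 gives a polynomial in X; the root in (0,1) is X = 0.684.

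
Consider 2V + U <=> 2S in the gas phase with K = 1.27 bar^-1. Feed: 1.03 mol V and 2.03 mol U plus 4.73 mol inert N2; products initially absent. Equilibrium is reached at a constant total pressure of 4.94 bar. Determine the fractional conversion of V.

Let X = conversion of V (basis 1.03 mol V); extent of reaction ξ = 0.515X.
Moles: n_V = 1.03 − 1.03X; n_U = 2.03 − 0.515X; n_S = 1.03X; n_I = 4.73 (inert).
Total moles n_T = 7.79 − 0.515X.
y_i = n_i/n_T, p_i = y_i·P. K = p_S^2 / (p_V^2 p_U).
Equating to 1.27 bar^-1 and solving on 0 < X < 1: X = 0.547.

X = 0.547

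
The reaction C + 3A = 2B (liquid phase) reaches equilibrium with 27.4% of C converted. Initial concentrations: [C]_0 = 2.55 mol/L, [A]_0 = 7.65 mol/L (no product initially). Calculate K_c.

K_c = 0.00616 (mol/L)^-2

Let X = conversion of C.
Concentrations: [C] = 2.55 − 2.55X; [A] = 7.65 − 7.65X; [B] = 5.1X.
At X = 0.274: [C] = 1.85, [A] = 5.55, [B] = 1.4.
K_c = [B]^2 / ([C] [A]^3) = 0.00616 (mol/L)^-2.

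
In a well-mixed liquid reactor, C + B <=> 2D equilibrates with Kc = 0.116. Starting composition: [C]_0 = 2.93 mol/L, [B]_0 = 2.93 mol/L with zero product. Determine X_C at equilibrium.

X = 0.146

Let X = conversion of C; extent ξ = 2.93·X mol/L.
Concentrations: [C] = 2.93 − 2.93X; [B] = 2.93 − 2.93X; [D] = 5.86X.
Kc = [D]^2 / ([C] [B]).
Setting equal to 0.116 and solving for X on (0,1) gives X = 0.146.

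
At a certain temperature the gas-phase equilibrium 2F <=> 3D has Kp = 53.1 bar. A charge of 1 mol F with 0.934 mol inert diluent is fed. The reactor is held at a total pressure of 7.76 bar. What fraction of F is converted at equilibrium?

X = 0.718

Let X = conversion of F (basis 1 mol F); extent of reaction ξ = 0.5X.
Species balance: n_F = 1 − X; n_D = 1.5X; n_I = 0.934 (inert).
Total moles n_T = 1.93 + 0.5X.
y_i = n_i/n_T, p_i = y_i·P. Kp = p_D^3 / (p_F^2).
Setting this equal to 53.1 bar and taking the physical root (0 < X < 1) gives X = 0.718.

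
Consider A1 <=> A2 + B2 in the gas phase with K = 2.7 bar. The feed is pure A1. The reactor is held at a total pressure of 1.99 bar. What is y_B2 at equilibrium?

y_B2 = 0.431

Take 1 mol A1 as basis and let X be its fractional conversion, so ξ = X.
At extent ξ: n_A1 = 1 − X; n_A2 = X; n_B2 = X.
Total moles n_T = 1 + X.
With p_i = (n_i/n_T)P, K = p_A2 p_B2 / (p_A1).
Substituting and setting equal to 2.7 bar gives a polynomial in X; the root in (0,1) is X = 0.759.
Then n_B2 = 0.759, n_T = 1.76, so y_B2 = 0.431.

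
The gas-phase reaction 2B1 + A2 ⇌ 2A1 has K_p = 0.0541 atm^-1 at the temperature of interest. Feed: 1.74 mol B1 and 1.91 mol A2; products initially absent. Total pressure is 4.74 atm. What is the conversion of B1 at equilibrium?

Let X = conversion of B1 (basis 1.74 mol B1); extent of reaction ξ = 0.87X.
Moles: n_B1 = 1.74 − 1.74X; n_A2 = 1.91 − 0.87X; n_A1 = 1.74X.
n_T = Σnᵢ = 3.65 − 0.87X.
y_i = n_i/n_T, p_i = y_i·P. K_p = p_A1^2 / (p_B1^2 p_A2).
Equating to 0.0541 atm^-1 and solving on 0 < X < 1: X = 0.262.

X = 0.262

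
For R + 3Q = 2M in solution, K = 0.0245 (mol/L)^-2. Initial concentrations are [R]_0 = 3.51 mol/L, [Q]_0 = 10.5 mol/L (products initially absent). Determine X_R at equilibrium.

Let X = conversion of R; extent ξ = 3.51·X mol/L.
Concentrations: [R] = 3.51 − 3.51X; [Q] = 10.5 − 10.5X; [M] = 7.02X.
K = [M]^2 / ([R] [Q]^3).
Solving K = 0.0245 for X ∈ (0,1): X = 0.442.

X = 0.442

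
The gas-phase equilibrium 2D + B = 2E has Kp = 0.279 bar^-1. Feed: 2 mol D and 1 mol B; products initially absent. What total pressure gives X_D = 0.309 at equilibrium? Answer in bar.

Let X = conversion of D (basis 2 mol D); extent of reaction ξ = X.
Mole table: n_D = 2 − 2X; n_B = 1 − X; n_E = 2X.
Total moles n_T = 3 − X.
Kp = p_E^2 / (p_D^2 p_B) with p_i = (n_i/n_T)·P.
At X = 0.309: the mole-fraction product g(X) = Π y_i^ν_i = 0.7787. Since Kp = g(X)·P^{-1}, P = (g/Kp)^(1/1) = (0.7787/0.279)^(1/1) = 2.79 bar.

P = 2.79 bar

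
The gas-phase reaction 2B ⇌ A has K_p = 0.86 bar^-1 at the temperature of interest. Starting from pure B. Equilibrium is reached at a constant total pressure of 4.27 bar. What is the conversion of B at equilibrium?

X = 0.748

Take 1 mol B as basis and let X be its fractional conversion, so ξ = 0.5X.
At extent ξ: n_B = 1 − X; n_A = 0.5X.
Summing: n_T = 1 − 0.5X.
y_i = n_i/n_T, p_i = y_i·P. K_p = p_A / (p_B^2).
Substituting and setting equal to 0.86 bar^-1 gives a polynomial in X; the root in (0,1) is X = 0.748.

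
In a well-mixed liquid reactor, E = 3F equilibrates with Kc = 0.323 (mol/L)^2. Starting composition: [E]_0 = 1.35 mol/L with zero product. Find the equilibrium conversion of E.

X = 0.176

Let X = conversion of E; extent ξ = 1.35·X mol/L.
Concentrations: [E] = 1.35 − 1.35X; [F] = 4.05X.
Kc = [F]^3 / ([E]).
Equating to 0.323 (mol/L)^2: the physical root is X = 0.176.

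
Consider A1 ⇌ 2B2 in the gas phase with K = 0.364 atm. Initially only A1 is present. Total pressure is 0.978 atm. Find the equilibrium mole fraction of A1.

Basis: 1 mol A1 initially; let X = conversion of A1. Extent ξ = X.
Mole table: n_A1 = 1 − X; n_B2 = 2X.
n_T = Σnᵢ = 1 + X.
y_i = n_i/n_T, p_i = y_i·P. K = p_B2^2 / (p_A1).
Equating to 0.364 atm and solving on 0 < X < 1: X = 0.292.
Then n_A1 = 0.708, n_T = 1.29, so y_A1 = 0.548.

y_A1 = 0.548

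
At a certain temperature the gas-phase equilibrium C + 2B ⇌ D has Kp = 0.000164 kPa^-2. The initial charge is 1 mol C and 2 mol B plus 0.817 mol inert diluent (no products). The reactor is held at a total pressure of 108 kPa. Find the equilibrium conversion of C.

X = 0.274

Basis: 1 mol C initially; let X = conversion of C. Extent ξ = X.
Mole table: n_C = 1 − X; n_B = 2 − 2X; n_D = X; n_I = 0.817 (inert).
n_T = Σnᵢ = 3.82 − 2X.
With p_i = (n_i/n_T)P, Kp = p_D / (p_C p_B^2).
Setting this equal to 0.000164 kPa^-2 and taking the physical root (0 < X < 1) gives X = 0.274.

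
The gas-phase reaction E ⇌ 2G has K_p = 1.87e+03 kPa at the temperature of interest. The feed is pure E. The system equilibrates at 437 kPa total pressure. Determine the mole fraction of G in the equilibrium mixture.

Basis: 1 mol E initially; let X = conversion of E. Extent ξ = X.
At extent ξ: n_E = 1 − X; n_G = 2X.
n_T = Σnᵢ = 1 + X.
y_i = n_i/n_T, p_i = y_i·P. K_p = p_G^2 / (p_E).
Equating to 1.87e+03 kPa and solving on 0 < X < 1: X = 0.719.
Then n_G = 1.44, n_T = 1.72, so y_G = 0.836.

y_G = 0.836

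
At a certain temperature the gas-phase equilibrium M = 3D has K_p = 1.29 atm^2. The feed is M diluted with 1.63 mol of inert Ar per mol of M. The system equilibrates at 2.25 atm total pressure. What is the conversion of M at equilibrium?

Basis: 1 mol M initially; let X = conversion of M. Extent ξ = X.
Species balance: n_M = 1 − X; n_D = 3X; n_I = 1.63 (inert).
n_T = Σnᵢ = 2.63 + 2X.
y_i = n_i/n_T, p_i = y_i·P. K_p = p_D^3 / (p_M).
Substituting and setting equal to 1.29 atm^2 gives a polynomial in X; the root in (0,1) is X = 0.405.

X = 0.405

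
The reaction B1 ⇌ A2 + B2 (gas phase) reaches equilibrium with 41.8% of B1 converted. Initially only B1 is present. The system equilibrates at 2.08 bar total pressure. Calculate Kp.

Basis: 1 mol B1 initially; let X = conversion of B1. Extent ξ = X.
Mole table: n_B1 = 1 − X; n_A2 = X; n_B2 = X.
n_T = Σnᵢ = 1 + X.
At X = 0.418: n_B1 = 0.582, n_A2 = 0.418, n_B2 = 0.418, n_T = 1.42.
p_i = (n_i/n_T)·P. Kp = p_A2 p_B2 / (p_B1) = 0.44 bar.

Kp = 0.44 bar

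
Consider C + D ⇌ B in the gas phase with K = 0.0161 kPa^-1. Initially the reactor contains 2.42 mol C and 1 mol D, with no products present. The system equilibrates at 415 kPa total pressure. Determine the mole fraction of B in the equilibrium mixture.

Take 1 mol D as basis and let X be its fractional conversion, so ξ = X.
Moles: n_C = 2.42 − X; n_D = 1 − X; n_B = X.
Total moles n_T = 3.42 − X.
With p_i = (n_i/n_T)P, K = p_B / (p_C p_D).
Equating to 0.0161 kPa^-1 and solving on 0 < X < 1: X = 0.805.
Then n_B = 0.805, n_T = 2.62, so y_B = 0.308.

y_B = 0.308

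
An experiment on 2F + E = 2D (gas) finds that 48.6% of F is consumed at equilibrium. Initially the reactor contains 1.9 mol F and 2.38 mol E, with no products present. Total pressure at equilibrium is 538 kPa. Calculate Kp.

Kp = 0.00331 kPa^-1

Let X = conversion of F (basis 1.9 mol F); extent of reaction ξ = 0.95X.
Species balance: n_F = 1.9 − 1.9X; n_E = 2.38 − 0.95X; n_D = 1.9X.
Total moles n_T = 4.28 − 0.95X.
At X = 0.486: n_F = 0.977, n_E = 1.92, n_D = 0.923, n_T = 3.82.
p_i = (n_i/n_T)·P. Kp = p_D^2 / (p_F^2 p_E) = 0.00331 kPa^-1.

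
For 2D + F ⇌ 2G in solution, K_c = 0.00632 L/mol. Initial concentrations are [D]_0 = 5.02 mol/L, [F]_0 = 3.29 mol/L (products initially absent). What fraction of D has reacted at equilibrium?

X = 0.121

Let X = conversion of D; extent ξ = 5.02X/2 mol/L.
Concentrations: [D] = 5.02 − 5.02X; [F] = 3.29 − 2.51X; [G] = 5.02X.
K_c = [G]^2 / ([D]^2 [F]).
This equals 0.00632 at X = 0.121 (the root in 0 < X < 1).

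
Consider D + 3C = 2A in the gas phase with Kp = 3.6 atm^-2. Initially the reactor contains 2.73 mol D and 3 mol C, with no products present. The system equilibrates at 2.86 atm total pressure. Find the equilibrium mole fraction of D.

Take 3 mol C as basis and let X be its fractional conversion, so ξ = X.
Species balance: n_D = 2.73 − X; n_C = 3 − 3X; n_A = 2X.
n_T = Σnᵢ = 5.73 − 2X.
Mole fractions y_i = n_i/n_T; Kp = p_A^2 / (p_D p_C^3) with p_i = y_i·P.
Equating to 3.6 atm^-2 and solving on 0 < X < 1: X = 0.713.
Then n_D = 2.02, n_T = 4.3, so y_D = 0.469.

y_D = 0.469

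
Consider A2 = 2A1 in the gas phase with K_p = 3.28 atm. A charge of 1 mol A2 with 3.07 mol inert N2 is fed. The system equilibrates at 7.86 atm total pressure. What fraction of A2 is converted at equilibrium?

X = 0.492

Let X = conversion of A2 (basis 1 mol A2); extent of reaction ξ = X.
At extent ξ: n_A2 = 1 − X; n_A1 = 2X; n_I = 3.07 (inert).
n_T = Σnᵢ = 4.07 + X.
y_i = n_i/n_T, p_i = y_i·P. K_p = p_A1^2 / (p_A2).
Substituting and setting equal to 3.28 atm gives a polynomial in X; the root in (0,1) is X = 0.492.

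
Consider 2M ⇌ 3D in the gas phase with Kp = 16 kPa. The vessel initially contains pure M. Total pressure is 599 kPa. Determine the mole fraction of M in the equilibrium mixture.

y_M = 0.753

Basis: 1 mol M initially; let X = conversion of M. Extent ξ = 0.5X.
At extent ξ: n_M = 1 − X; n_D = 1.5X.
Summing: n_T = 1 + 0.5X.
y_i = n_i/n_T, p_i = y_i·P. Kp = p_D^3 / (p_M^2).
Substituting and setting equal to 16 kPa gives a polynomial in X; the root in (0,1) is X = 0.180.
Then n_M = 0.82, n_T = 1.09, so y_M = 0.753.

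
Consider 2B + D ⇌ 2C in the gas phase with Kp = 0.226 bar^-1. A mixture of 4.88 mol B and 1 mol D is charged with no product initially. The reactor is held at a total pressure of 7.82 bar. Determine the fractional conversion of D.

Basis: 1 mol D initially; let X = conversion of D. Extent ξ = X.
Species balance: n_B = 4.88 − 2X; n_D = 1 − X; n_C = 2X.
Summing: n_T = 5.88 − X.
Mole fractions y_i = n_i/n_T; Kp = p_C^2 / (p_B^2 p_D) with p_i = y_i·P.
Substituting and setting equal to 0.226 bar^-1 gives a polynomial in X; the root in (0,1) is X = 0.634.

X = 0.634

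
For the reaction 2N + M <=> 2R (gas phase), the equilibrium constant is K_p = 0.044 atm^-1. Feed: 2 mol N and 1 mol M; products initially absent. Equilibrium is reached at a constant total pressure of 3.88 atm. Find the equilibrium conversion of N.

X = 0.182

Basis: 2 mol N initially; let X = conversion of N. Extent ξ = X.
Moles: n_N = 2 − 2X; n_M = 1 − X; n_R = 2X.
Summing: n_T = 3 − X.
y_i = n_i/n_T, p_i = y_i·P. K_p = p_R^2 / (p_N^2 p_M).
This yields a degree-3 equation in X; solving on (0,1), X = 0.182.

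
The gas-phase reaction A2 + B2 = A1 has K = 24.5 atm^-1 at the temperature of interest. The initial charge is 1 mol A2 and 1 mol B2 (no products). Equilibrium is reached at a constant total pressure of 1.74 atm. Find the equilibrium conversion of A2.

Take 1 mol A2 as basis and let X be its fractional conversion, so ξ = X.
Species balance: n_A2 = 1 − X; n_B2 = 1 − X; n_A1 = X.
n_T = Σnᵢ = 2 − X.
With p_i = (n_i/n_T)P, K = p_A1 / (p_A2 p_B2).
Setting this equal to 24.5 atm^-1 and taking the physical root (0 < X < 1) gives X = 0.849.

X = 0.849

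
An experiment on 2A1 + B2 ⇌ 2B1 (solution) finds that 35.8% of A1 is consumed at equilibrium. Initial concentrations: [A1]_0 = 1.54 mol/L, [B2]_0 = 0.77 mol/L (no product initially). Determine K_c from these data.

K_c = 0.629 L/mol

Let X = conversion of A1.
Concentrations: [A1] = 1.54 − 1.54X; [B2] = 0.77 − 0.77X; [B1] = 1.54X.
At X = 0.358: [A1] = 0.989, [B2] = 0.494, [B1] = 0.551.
K_c = [B1]^2 / ([A1]^2 [B2]) = 0.629 L/mol.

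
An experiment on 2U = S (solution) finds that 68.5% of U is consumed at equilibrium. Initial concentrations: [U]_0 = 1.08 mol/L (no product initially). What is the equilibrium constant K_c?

Let X = conversion of U.
Concentrations: [U] = 1.08 − 1.08X; [S] = 0.54X.
At X = 0.685: [U] = 0.34, [S] = 0.37.
K_c = [S] / ([U]^2) = 3.2 L/mol.

K_c = 3.2 L/mol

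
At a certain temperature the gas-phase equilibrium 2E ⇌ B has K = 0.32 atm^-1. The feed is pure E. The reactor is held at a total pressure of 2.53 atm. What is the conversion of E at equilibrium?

X = 0.514

Basis: 1 mol E initially; let X = conversion of E. Extent ξ = 0.5X.
Mole table: n_E = 1 − X; n_B = 0.5X.
n_T = Σnᵢ = 1 − 0.5X.
With p_i = (n_i/n_T)P, K = p_B / (p_E^2).
Setting this equal to 0.32 atm^-1 and taking the physical root (0 < X < 1) gives X = 0.514.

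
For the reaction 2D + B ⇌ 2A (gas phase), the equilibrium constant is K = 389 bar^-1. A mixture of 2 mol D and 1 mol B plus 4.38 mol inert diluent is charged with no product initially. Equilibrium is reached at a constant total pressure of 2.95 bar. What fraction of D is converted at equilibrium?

X = 0.841

Let X = conversion of D (basis 2 mol D); extent of reaction ξ = X.
Moles: n_D = 2 − 2X; n_B = 1 − X; n_A = 2X; n_I = 4.38 (inert).
Total moles n_T = 7.38 − X.
y_i = n_i/n_T, p_i = y_i·P. K = p_A^2 / (p_D^2 p_B).
Substituting and setting equal to 389 bar^-1 gives a polynomial in X; the root in (0,1) is X = 0.841.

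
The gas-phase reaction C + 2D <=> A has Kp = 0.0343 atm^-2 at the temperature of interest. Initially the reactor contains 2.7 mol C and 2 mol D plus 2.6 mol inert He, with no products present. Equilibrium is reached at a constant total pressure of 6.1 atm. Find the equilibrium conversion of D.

Basis: 2 mol D initially; let X = conversion of D. Extent ξ = X.
Moles: n_C = 2.7 − X; n_D = 2 − 2X; n_A = X; n_I = 2.6 (inert).
Summing: n_T = 7.3 − 2X.
Mole fractions y_i = n_i/n_T; Kp = p_A / (p_C p_D^2) with p_i = y_i·P.
This yields a degree-3 equation in X; solving on (0,1), X = 0.180.

X = 0.180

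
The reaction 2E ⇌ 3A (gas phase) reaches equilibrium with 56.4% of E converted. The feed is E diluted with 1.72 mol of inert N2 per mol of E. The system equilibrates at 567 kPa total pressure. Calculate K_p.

Basis: 1 mol E initially; let X = conversion of E. Extent ξ = 0.5X.
Mole table: n_E = 1 − X; n_A = 1.5X; n_I = 1.72 (inert).
Summing: n_T = 2.72 + 0.5X.
At X = 0.564: n_E = 0.436, n_A = 0.846, n_T = 3.
p_i = (n_i/n_T)·P. K_p = p_A^3 / (p_E^2) = 602 kPa.

K_p = 602 kPa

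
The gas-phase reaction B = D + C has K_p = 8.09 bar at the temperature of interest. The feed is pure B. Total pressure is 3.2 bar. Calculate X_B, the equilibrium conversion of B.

Basis: 1 mol B initially; let X = conversion of B. Extent ξ = X.
Moles: n_B = 1 − X; n_D = X; n_C = X.
Summing: n_T = 1 + X.
With p_i = (n_i/n_T)P, K_p = p_D p_C / (p_B).
This yields a degree-2 equation in X; solving on (0,1), X = 0.847.

X = 0.847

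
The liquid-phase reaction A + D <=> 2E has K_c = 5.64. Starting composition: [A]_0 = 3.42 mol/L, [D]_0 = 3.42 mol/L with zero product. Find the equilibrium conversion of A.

Let X = conversion of A; extent ξ = 3.42·X mol/L.
Concentrations: [A] = 3.42 − 3.42X; [D] = 3.42 − 3.42X; [E] = 6.84X.
K_c = [E]^2 / ([A] [D]).
This equals 5.64 at X = 0.543 (the root in 0 < X < 1).

X = 0.543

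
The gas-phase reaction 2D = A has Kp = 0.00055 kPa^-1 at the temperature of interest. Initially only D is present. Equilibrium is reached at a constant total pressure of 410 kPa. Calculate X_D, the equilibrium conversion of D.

X = 0.275

Take 1 mol D as basis and let X be its fractional conversion, so ξ = 0.5X.
Species balance: n_D = 1 − X; n_A = 0.5X.
n_T = Σnᵢ = 1 − 0.5X.
With p_i = (n_i/n_T)P, Kp = p_A / (p_D^2).
This yields a degree-2 equation in X; solving on (0,1), X = 0.275.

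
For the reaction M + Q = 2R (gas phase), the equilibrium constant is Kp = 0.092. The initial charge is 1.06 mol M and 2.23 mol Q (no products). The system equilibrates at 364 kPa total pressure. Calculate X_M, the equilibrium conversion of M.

Let X = conversion of M (basis 1.06 mol M); extent of reaction ξ = 1.06X.
At extent ξ: n_M = 1.06 − 1.06X; n_Q = 2.23 − 1.06X; n_R = 2.12X.
Since Δν = 0, n_T = 3.29 throughout.
With p_i = (n_i/n_T)P, Kp = p_R^2 / (p_M p_Q).
Equating to 0.092 and solving on 0 < X < 1: X = 0.189.

X = 0.189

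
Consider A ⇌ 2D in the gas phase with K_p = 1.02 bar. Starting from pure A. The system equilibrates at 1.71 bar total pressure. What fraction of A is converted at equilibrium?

Take 1 mol A as basis and let X be its fractional conversion, so ξ = X.
Species balance: n_A = 1 − X; n_D = 2X.
n_T = Σnᵢ = 1 + X.
y_i = n_i/n_T, p_i = y_i·P. K_p = p_D^2 / (p_A).
Substituting and setting equal to 1.02 bar gives a polynomial in X; the root in (0,1) is X = 0.360.

X = 0.360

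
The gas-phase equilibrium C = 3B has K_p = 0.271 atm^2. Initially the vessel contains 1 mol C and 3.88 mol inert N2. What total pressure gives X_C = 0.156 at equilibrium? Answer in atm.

Take 1 mol C as basis and let X be its fractional conversion, so ξ = X.
At extent ξ: n_C = 1 − X; n_B = 3X; n_I = 3.88 (inert).
Summing: n_T = 4.88 + 2X.
K_p = p_B^3 / (p_C) with p_i = (n_i/n_T)·P.
At X = 0.156: the mole-fraction product g(X) = Π y_i^ν_i = 0.004505. Since K_p = g(X)·P^{2}, P = (K_p/g)^(1/2) = (0.271/0.004505)^(1/2) = 7.76 atm.

P = 7.76 atm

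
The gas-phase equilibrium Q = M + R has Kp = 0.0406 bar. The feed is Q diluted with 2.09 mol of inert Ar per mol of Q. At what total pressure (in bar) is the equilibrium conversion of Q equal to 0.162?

Take 1 mol Q as basis and let X be its fractional conversion, so ξ = X.
Moles: n_Q = 1 − X; n_M = X; n_R = X; n_I = 2.09 (inert).
Total moles n_T = 3.09 + X.
Kp = p_M p_R / (p_Q) with p_i = (n_i/n_T)·P.
At X = 0.162: the mole-fraction product g(X) = Π y_i^ν_i = 0.00963. Since Kp = g(X)·P^{1}, P = (Kp/g)^(1/1) = (0.0406/0.00963)^(1/1) = 4.22 bar.

P = 4.22 bar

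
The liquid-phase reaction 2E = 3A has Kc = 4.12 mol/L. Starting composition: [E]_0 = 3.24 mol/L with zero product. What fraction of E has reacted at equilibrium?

X = 0.472

Let X = conversion of E; extent ξ = 3.24X/2 mol/L.
Concentrations: [E] = 3.24 − 3.24X; [A] = 4.86X.
Kc = [A]^3 / ([E]^2).
Setting equal to 4.12 and solving for X on (0,1) gives X = 0.472.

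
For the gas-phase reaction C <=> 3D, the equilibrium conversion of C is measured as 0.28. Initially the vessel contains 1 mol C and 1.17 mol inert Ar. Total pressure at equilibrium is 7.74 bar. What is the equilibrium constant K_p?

K_p = 6.62 bar^2

Let X = conversion of C (basis 1 mol C); extent of reaction ξ = X.
Mole table: n_C = 1 − X; n_D = 3X; n_I = 1.17 (inert).
n_T = Σnᵢ = 2.17 + 2X.
At X = 0.28: n_C = 0.72, n_D = 0.84, n_T = 2.73.
p_i = (n_i/n_T)·P. K_p = p_D^3 / (p_C) = 6.62 bar^2.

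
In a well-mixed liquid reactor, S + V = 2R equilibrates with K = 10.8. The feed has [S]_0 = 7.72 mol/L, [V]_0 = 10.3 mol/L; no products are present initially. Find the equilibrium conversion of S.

Let X = conversion of S; extent ξ = 7.72·X mol/L.
Concentrations: [S] = 7.72 − 7.72X; [V] = 10.3 − 7.72X; [R] = 15.4X.
K = [R]^2 / ([S] [V]).
Setting equal to 10.8 and solving for X on (0,1) gives X = 0.706.

X = 0.706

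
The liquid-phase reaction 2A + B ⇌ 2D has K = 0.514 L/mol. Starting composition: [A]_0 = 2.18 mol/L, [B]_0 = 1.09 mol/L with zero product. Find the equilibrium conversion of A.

Let X = conversion of A; extent ξ = 2.18X/2 mol/L.
Concentrations: [A] = 2.18 − 2.18X; [B] = 1.09 − 1.09X; [D] = 2.18X.
K = [D]^2 / ([A]^2 [B]).
This equals 0.514 at X = 0.372 (the root in 0 < X < 1).

X = 0.372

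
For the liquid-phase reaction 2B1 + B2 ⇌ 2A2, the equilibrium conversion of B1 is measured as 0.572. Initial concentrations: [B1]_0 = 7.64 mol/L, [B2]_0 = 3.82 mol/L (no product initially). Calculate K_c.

K_c = 1.09 L/mol

Let X = conversion of B1.
Concentrations: [B1] = 7.64 − 7.64X; [B2] = 3.82 − 3.82X; [A2] = 7.64X.
At X = 0.572: [B1] = 3.27, [B2] = 1.63, [A2] = 4.37.
K_c = [A2]^2 / ([B1]^2 [B2]) = 1.09 L/mol.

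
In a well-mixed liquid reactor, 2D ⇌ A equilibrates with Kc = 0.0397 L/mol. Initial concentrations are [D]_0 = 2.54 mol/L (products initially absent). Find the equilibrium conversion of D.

Let X = conversion of D; extent ξ = 2.54X/2 mol/L.
Concentrations: [D] = 2.54 − 2.54X; [A] = 1.27X.
Kc = [A] / ([D]^2).
Setting equal to 0.0397 and solving for X on (0,1) gives X = 0.147.

X = 0.147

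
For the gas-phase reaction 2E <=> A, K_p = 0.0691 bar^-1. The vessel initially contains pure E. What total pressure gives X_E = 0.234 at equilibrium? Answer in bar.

Take 1 mol E as basis and let X be its fractional conversion, so ξ = 0.5X.
Mole table: n_E = 1 − X; n_A = 0.5X.
Total moles n_T = 1 − 0.5X.
K_p = p_A / (p_E^2) with p_i = (n_i/n_T)·P.
At X = 0.234: the mole-fraction product g(X) = Π y_i^ν_i = 0.1761. Since K_p = g(X)·P^{-1}, P = (g/K_p)^(1/1) = (0.1761/0.0691)^(1/1) = 2.55 bar.

P = 2.55 bar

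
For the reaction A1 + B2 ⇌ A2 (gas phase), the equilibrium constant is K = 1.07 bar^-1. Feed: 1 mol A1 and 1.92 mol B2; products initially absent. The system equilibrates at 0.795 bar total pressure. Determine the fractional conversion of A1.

X = 0.342

Take 1 mol A1 as basis and let X be its fractional conversion, so ξ = X.
Moles: n_A1 = 1 − X; n_B2 = 1.92 − X; n_A2 = X.
Summing: n_T = 2.92 − X.
With p_i = (n_i/n_T)P, K = p_A2 / (p_A1 p_B2).
This yields a degree-2 equation in X; solving on (0,1), X = 0.342.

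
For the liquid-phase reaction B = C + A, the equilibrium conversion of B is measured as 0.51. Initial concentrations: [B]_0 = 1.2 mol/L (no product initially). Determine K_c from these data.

Let X = conversion of B.
Concentrations: [B] = 1.2 − 1.2X; [C] = 1.2X; [A] = 1.2X.
At X = 0.51: [B] = 0.588, [C] = 0.612, [A] = 0.612.
K_c = [C] [A] / ([B]) = 0.637 mol/L.

K_c = 0.637 mol/L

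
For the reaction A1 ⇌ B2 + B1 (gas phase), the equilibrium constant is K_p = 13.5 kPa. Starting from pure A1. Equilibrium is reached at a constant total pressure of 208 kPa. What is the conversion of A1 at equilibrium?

X = 0.247

Take 1 mol A1 as basis and let X be its fractional conversion, so ξ = X.
At extent ξ: n_A1 = 1 − X; n_B2 = X; n_B1 = X.
Summing: n_T = 1 + X.
With p_i = (n_i/n_T)P, K_p = p_B2 p_B1 / (p_A1).
This yields a degree-2 equation in X; solving on (0,1), X = 0.247.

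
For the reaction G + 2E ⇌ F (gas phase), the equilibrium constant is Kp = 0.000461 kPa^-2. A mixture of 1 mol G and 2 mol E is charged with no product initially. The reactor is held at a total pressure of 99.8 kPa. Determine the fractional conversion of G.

Take 1 mol G as basis and let X be its fractional conversion, so ξ = X.
Moles: n_G = 1 − X; n_E = 2 − 2X; n_F = X.
Total moles n_T = 3 − 2X.
Mole fractions y_i = n_i/n_T; Kp = p_F / (p_G p_E^2) with p_i = y_i·P.
Equating to 0.000461 kPa^-2 and solving on 0 < X < 1: X = 0.523.

X = 0.523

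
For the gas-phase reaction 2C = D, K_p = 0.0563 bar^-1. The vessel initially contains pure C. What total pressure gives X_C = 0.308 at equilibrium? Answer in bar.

Let X = conversion of C (basis 1 mol C); extent of reaction ξ = 0.5X.
At extent ξ: n_C = 1 − X; n_D = 0.5X.
Summing: n_T = 1 − 0.5X.
K_p = p_D / (p_C^2) with p_i = (n_i/n_T)·P.
At X = 0.308: the mole-fraction product g(X) = Π y_i^ν_i = 0.2721. Since K_p = g(X)·P^{-1}, P = (g/K_p)^(1/1) = (0.2721/0.0563)^(1/1) = 4.83 bar.

P = 4.83 bar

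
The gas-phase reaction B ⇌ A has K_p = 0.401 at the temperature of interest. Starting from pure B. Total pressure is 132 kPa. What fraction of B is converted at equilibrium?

X = 0.286

Basis: 1 mol B initially; let X = conversion of B. Extent ξ = X.
Moles: n_B = 1 − X; n_A = X.
n_T stays at 1 (no change in mole number).
y_i = n_i/n_T, p_i = y_i·P. K_p = p_A / (p_B).
This yields a degree-1 equation in X; solving on (0,1), X = 0.286.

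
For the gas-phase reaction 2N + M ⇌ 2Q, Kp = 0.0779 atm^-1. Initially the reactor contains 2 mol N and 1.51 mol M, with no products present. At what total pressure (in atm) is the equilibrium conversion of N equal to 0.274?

Basis: 2 mol N initially; let X = conversion of N. Extent ξ = X.
Moles: n_N = 2 − 2X; n_M = 1.51 − X; n_Q = 2X.
Summing: n_T = 3.51 − X.
Kp = p_Q^2 / (p_N^2 p_M) with p_i = (n_i/n_T)·P.
At X = 0.274: the mole-fraction product g(X) = Π y_i^ν_i = 0.3729. Since Kp = g(X)·P^{-1}, P = (g/Kp)^(1/1) = (0.3729/0.0779)^(1/1) = 4.79 atm.

P = 4.79 atm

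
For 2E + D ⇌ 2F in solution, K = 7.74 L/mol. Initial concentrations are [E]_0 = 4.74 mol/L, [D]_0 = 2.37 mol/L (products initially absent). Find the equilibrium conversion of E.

X = 0.701

Let X = conversion of E; extent ξ = 4.74X/2 mol/L.
Concentrations: [E] = 4.74 − 4.74X; [D] = 2.37 − 2.37X; [F] = 4.74X.
K = [F]^2 / ([E]^2 [D]).
Equating to 7.74 L/mol: the physical root is X = 0.701.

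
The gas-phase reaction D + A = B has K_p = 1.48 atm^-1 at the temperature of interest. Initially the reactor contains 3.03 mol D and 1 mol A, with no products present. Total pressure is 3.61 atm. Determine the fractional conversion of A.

X = 0.787

Take 1 mol A as basis and let X be its fractional conversion, so ξ = X.
Moles: n_D = 3.03 − X; n_A = 1 − X; n_B = X.
Total moles n_T = 4.03 − X.
With p_i = (n_i/n_T)P, K_p = p_B / (p_D p_A).
Equating to 1.48 atm^-1 and solving on 0 < X < 1: X = 0.787.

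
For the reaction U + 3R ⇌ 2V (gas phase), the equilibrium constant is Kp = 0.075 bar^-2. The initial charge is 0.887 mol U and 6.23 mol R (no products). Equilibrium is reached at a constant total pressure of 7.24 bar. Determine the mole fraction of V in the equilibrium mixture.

Let X = conversion of U (basis 0.887 mol U); extent of reaction ξ = 0.887X.
Moles: n_U = 0.887 − 0.887X; n_R = 6.23 − 2.66X; n_V = 1.77X.
Summing: n_T = 7.12 − 1.77X.
With p_i = (n_i/n_T)P, Kp = p_V^2 / (p_U p_R^3).
Equating to 0.075 bar^-2 and solving on 0 < X < 1: X = 0.764.
Then n_V = 1.35, n_T = 5.76, so y_V = 0.235.

y_V = 0.235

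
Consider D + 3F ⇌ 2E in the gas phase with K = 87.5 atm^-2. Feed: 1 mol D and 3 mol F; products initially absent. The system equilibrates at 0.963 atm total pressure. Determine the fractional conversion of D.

X = 0.719

Basis: 1 mol D initially; let X = conversion of D. Extent ξ = X.
At extent ξ: n_D = 1 − X; n_F = 3 − 3X; n_E = 2X.
n_T = Σnᵢ = 4 − 2X.
Mole fractions y_i = n_i/n_T; K = p_E^2 / (p_D p_F^3) with p_i = y_i·P.
Setting this equal to 87.5 atm^-2 and taking the physical root (0 < X < 1) gives X = 0.719.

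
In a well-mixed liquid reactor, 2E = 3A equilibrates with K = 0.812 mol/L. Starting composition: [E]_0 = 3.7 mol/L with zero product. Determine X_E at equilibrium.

Let X = conversion of E; extent ξ = 3.7X/2 mol/L.
Concentrations: [E] = 3.7 − 3.7X; [A] = 5.55X.
K = [A]^3 / ([E]^2).
Solving K = 0.812 for X ∈ (0,1): X = 0.313.

X = 0.313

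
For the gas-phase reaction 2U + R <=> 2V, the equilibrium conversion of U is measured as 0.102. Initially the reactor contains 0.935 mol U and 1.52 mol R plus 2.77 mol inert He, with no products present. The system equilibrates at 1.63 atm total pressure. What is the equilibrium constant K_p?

K_p = 0.0278 atm^-1

Let X = conversion of U (basis 0.935 mol U); extent of reaction ξ = 0.468X.
Moles: n_U = 0.935 − 0.935X; n_R = 1.52 − 0.468X; n_V = 0.935X; n_I = 2.77 (inert).
n_T = Σnᵢ = 5.22 − 0.468X.
At X = 0.102: n_U = 0.84, n_R = 1.47, n_V = 0.0954, n_T = 5.18.
p_i = (n_i/n_T)·P. K_p = p_V^2 / (p_U^2 p_R) = 0.0278 atm^-1.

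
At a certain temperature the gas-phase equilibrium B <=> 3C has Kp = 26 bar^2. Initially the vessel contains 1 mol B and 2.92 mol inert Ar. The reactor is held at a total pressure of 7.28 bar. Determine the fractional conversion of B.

Basis: 1 mol B initially; let X = conversion of B. Extent ξ = X.
Mole table: n_B = 1 − X; n_C = 3X; n_I = 2.92 (inert).
n_T = Σnᵢ = 3.92 + 2X.
y_i = n_i/n_T, p_i = y_i·P. Kp = p_C^3 / (p_B).
Substituting and setting equal to 26 bar^2 gives a polynomial in X; the root in (0,1) is X = 0.581.

X = 0.581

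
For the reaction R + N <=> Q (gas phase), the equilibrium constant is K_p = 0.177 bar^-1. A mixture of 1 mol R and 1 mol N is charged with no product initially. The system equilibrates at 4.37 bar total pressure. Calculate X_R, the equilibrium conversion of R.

X = 0.249

Take 1 mol R as basis and let X be its fractional conversion, so ξ = X.
At extent ξ: n_R = 1 − X; n_N = 1 − X; n_Q = X.
Summing: n_T = 2 − X.
With p_i = (n_i/n_T)P, K_p = p_Q / (p_R p_N).
This yields a degree-2 equation in X; solving on (0,1), X = 0.249.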